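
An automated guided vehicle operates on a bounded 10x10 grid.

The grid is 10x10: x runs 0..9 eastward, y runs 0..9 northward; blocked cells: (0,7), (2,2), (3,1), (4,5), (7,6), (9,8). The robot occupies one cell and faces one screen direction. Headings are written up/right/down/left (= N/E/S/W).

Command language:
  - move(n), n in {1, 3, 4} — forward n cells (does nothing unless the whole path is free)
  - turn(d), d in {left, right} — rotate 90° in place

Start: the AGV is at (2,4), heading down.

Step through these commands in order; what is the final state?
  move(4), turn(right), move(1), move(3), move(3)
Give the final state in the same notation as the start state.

at (1,4), heading left

begin: at (2,4), heading down
[1] after move(4): at (2,4), heading down
[2] after turn(right): at (2,4), heading left
[3] after move(1): at (1,4), heading left
[4] after move(3): at (1,4), heading left
[5] after move(3): at (1,4), heading left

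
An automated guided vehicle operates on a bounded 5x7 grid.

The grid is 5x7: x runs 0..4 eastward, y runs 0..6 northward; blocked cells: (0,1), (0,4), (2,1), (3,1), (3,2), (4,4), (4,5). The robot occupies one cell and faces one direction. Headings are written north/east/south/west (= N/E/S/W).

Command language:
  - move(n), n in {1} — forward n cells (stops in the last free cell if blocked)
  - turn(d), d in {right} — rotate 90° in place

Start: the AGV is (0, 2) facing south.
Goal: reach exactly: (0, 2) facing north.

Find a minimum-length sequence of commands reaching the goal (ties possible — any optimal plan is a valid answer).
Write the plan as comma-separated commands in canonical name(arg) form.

turn(right), turn(right)

initial: (0, 2) facing south
step 1 (turn(right)): (0, 2) facing west
step 2 (turn(right)): (0, 2) facing north
nothing shorter than 2 reaches the goal.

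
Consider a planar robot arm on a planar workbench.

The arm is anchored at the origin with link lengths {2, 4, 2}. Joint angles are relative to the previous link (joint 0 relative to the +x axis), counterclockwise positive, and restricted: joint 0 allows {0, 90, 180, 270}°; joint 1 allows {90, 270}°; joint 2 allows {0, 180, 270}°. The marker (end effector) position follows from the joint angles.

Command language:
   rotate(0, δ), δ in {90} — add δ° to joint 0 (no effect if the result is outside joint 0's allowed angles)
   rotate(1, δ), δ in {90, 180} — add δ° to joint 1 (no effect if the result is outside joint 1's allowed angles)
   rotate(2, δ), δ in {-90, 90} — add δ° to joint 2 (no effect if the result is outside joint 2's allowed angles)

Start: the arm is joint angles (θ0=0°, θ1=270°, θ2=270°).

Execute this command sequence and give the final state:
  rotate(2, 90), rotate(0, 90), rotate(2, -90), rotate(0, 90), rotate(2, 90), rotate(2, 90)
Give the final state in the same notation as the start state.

joint angles (θ0=180°, θ1=270°, θ2=0°)

begin: joint angles (θ0=0°, θ1=270°, θ2=270°)
[1] after rotate(2, 90): joint angles (θ0=0°, θ1=270°, θ2=0°)
[2] after rotate(0, 90): joint angles (θ0=90°, θ1=270°, θ2=0°)
[3] after rotate(2, -90): joint angles (θ0=90°, θ1=270°, θ2=270°)
[4] after rotate(0, 90): joint angles (θ0=180°, θ1=270°, θ2=270°)
[5] after rotate(2, 90): joint angles (θ0=180°, θ1=270°, θ2=0°)
[6] after rotate(2, 90): joint angles (θ0=180°, θ1=270°, θ2=0°)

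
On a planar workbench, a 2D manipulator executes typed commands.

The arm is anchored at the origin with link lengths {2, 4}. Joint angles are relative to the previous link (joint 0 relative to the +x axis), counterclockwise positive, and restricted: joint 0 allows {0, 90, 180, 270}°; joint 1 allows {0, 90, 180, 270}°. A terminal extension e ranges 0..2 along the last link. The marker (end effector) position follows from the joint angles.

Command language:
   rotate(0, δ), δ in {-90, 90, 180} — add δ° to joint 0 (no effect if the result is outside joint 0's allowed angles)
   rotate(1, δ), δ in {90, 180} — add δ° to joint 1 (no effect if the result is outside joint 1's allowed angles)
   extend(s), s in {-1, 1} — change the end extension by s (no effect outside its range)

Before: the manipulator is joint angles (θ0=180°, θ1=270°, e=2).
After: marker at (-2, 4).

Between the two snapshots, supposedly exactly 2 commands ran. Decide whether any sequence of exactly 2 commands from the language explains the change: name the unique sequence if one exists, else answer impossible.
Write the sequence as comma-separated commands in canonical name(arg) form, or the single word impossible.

extend(-1), extend(-1)

from: joint angles (θ0=180°, θ1=270°, e=2)
step 1 (extend(-1)): joint angles (θ0=180°, θ1=270°, e=1)
step 2 (extend(-1)): joint angles (θ0=180°, θ1=270°, e=0)
all 49 alternatives checked — unique.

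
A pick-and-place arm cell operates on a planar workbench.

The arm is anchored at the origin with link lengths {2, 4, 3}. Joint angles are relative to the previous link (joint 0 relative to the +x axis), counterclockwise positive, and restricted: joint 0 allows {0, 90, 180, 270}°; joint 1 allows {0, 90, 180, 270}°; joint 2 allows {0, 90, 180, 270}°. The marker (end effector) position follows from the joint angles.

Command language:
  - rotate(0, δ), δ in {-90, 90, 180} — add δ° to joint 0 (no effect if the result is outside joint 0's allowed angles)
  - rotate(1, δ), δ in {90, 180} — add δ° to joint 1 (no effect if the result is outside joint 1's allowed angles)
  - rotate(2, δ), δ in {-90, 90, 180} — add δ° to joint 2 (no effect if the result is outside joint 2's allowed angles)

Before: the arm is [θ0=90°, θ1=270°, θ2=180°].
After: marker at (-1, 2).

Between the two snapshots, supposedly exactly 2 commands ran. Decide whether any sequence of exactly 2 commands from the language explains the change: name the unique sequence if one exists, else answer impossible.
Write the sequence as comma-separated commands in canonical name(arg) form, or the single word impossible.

initial: [θ0=90°, θ1=270°, θ2=180°]
t=1 rotate(1, 90) ⇒ [θ0=90°, θ1=0°, θ2=180°]
t=2 rotate(1, 90) ⇒ [θ0=90°, θ1=90°, θ2=180°]
uniquely the one of 64 2-step routes that fits.

rotate(1, 90), rotate(1, 90)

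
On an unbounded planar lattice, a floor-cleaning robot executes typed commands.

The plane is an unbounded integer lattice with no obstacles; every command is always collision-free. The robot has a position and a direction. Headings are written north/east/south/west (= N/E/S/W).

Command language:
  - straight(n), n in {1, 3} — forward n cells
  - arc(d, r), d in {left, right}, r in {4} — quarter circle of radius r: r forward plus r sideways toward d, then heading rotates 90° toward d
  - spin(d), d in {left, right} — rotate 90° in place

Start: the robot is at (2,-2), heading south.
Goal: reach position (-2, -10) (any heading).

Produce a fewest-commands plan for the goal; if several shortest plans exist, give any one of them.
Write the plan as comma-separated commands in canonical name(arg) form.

initial: at (2,-2), heading south
step 1 (straight(1)): at (2,-3), heading south
step 2 (straight(3)): at (2,-6), heading south
step 3 (arc(right, 4)): at (-2,-10), heading west
shorter routes all fall short; 3 is best.

straight(1), straight(3), arc(right, 4)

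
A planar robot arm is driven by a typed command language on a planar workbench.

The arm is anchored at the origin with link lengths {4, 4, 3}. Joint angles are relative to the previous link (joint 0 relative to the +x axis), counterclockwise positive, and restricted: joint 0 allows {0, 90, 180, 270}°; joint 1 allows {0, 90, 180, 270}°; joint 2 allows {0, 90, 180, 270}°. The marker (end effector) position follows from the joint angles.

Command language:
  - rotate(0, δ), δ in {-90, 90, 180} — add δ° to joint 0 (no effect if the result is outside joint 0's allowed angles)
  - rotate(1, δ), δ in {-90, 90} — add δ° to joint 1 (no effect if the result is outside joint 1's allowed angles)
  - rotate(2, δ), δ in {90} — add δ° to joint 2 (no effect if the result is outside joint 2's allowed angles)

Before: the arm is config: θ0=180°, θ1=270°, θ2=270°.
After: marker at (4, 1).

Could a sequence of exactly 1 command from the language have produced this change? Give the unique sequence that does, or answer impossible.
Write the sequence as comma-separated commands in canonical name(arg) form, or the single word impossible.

rotate(0, -90)

initial: config: θ0=180°, θ1=270°, θ2=270°
1. rotate(0, -90) → config: θ0=90°, θ1=270°, θ2=270°
all 6 alternatives checked — unique.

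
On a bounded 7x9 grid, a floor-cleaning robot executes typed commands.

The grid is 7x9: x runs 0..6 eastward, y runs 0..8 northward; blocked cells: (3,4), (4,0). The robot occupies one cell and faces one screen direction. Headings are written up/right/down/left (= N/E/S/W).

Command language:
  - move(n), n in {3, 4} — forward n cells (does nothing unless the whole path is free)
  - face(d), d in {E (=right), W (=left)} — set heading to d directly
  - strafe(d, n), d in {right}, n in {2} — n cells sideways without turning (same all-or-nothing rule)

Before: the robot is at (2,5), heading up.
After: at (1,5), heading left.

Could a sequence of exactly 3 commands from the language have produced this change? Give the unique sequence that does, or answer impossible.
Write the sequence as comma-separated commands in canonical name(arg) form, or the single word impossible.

key: cell and facing (now W) both changed — the 3 commands mix motion and turning
initial: at (2,5), heading up
t=1 strafe(right, 2) ⇒ at (4,5), heading up
t=2 face(W) ⇒ at (4,5), heading left
t=3 move(3) ⇒ at (1,5), heading left
all 125 alternatives checked — unique.

strafe(right, 2), face(W), move(3)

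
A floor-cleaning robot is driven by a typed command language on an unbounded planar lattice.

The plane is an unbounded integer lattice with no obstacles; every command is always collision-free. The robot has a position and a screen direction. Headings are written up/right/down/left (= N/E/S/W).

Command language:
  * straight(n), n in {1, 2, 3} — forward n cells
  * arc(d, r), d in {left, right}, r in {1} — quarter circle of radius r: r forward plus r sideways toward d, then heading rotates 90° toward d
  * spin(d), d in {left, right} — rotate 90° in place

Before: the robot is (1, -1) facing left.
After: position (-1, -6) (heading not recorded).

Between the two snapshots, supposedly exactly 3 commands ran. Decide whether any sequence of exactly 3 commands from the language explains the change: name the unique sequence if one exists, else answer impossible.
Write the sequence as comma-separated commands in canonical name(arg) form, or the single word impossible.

arc(left, 1), straight(3), arc(right, 1)

key: running arc(right, 1) before arc(left, 1) would end elsewhere — order is forced
begin: (1, -1) facing left
[1] after arc(left, 1): (0, -2) facing down
[2] after straight(3): (0, -5) facing down
[3] after arc(right, 1): (-1, -6) facing left
uniquely the one of 343 3-step routes that fits.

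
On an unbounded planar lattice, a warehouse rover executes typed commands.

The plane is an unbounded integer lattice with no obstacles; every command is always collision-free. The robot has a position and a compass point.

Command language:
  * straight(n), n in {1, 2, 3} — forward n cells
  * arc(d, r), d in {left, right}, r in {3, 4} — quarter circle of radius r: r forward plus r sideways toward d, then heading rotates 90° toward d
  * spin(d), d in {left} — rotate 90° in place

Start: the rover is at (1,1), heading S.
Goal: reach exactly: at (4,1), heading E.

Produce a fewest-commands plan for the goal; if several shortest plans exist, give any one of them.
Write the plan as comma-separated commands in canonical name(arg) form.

spin(left), straight(3)

begin: at (1,1), heading S
[1] after spin(left): at (1,1), heading E
[2] after straight(3): at (4,1), heading E
shorter routes all fall short; 2 is best.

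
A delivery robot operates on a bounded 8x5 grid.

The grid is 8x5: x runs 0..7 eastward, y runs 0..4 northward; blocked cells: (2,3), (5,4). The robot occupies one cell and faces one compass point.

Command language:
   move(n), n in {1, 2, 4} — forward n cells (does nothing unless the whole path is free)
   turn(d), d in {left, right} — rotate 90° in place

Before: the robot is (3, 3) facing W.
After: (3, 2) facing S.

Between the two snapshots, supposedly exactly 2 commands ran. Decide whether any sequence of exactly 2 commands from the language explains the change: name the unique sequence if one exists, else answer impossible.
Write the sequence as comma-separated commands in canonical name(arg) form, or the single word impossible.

key: cell and facing (now S) both changed — the 2 commands mix motion and turning
from: (3, 3) facing W
t=1 turn(left) ⇒ (3, 3) facing S
t=2 move(1) ⇒ (3, 2) facing S
no rival 2-sequence matches.

turn(left), move(1)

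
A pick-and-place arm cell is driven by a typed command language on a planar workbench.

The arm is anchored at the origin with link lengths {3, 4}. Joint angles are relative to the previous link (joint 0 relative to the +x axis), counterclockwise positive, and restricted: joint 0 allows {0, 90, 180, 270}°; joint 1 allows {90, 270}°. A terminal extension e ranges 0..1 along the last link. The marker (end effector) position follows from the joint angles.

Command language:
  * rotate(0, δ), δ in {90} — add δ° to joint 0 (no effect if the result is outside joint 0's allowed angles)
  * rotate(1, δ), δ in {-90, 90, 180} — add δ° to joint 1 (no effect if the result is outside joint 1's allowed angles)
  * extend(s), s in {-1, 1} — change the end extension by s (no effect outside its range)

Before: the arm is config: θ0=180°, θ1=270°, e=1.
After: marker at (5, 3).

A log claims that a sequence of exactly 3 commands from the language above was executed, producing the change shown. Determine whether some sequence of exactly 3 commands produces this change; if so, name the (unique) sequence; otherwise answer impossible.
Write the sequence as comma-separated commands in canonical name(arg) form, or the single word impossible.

rotate(0, 90), rotate(0, 90), rotate(0, 90)

begin: config: θ0=180°, θ1=270°, e=1
t=1 rotate(0, 90) ⇒ config: θ0=270°, θ1=270°, e=1
t=2 rotate(0, 90) ⇒ config: θ0=0°, θ1=270°, e=1
t=3 rotate(0, 90) ⇒ config: θ0=90°, θ1=270°, e=1
no other 3-command option fits: unique.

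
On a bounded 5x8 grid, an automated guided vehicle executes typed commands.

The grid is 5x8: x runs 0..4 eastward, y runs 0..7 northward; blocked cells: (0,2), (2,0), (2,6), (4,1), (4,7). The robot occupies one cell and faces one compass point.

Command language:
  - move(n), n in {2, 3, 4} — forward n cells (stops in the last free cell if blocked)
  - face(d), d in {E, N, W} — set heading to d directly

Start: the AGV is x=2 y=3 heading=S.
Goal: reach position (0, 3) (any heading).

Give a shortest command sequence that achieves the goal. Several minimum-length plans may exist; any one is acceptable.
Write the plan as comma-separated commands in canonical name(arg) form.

begin: x=2 y=3 heading=S
step 1 (face(W)): x=2 y=3 heading=W
step 2 (move(3)): x=0 y=3 heading=W
shorter routes all fall short; 2 is best.

face(W), move(3)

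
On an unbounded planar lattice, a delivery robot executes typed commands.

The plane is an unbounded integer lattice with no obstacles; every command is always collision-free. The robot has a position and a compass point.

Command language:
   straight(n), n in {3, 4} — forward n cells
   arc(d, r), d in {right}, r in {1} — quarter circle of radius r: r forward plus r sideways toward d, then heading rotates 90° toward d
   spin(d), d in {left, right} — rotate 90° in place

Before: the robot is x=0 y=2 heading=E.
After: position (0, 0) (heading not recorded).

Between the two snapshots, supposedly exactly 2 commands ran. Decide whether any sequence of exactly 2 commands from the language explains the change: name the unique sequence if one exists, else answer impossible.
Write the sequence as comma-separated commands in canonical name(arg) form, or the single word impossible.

arc(right, 1), arc(right, 1)

t0: x=0 y=2 heading=E
step 1 (arc(right, 1)): x=1 y=1 heading=S
step 2 (arc(right, 1)): x=0 y=0 heading=W
all 25 alternatives checked — unique.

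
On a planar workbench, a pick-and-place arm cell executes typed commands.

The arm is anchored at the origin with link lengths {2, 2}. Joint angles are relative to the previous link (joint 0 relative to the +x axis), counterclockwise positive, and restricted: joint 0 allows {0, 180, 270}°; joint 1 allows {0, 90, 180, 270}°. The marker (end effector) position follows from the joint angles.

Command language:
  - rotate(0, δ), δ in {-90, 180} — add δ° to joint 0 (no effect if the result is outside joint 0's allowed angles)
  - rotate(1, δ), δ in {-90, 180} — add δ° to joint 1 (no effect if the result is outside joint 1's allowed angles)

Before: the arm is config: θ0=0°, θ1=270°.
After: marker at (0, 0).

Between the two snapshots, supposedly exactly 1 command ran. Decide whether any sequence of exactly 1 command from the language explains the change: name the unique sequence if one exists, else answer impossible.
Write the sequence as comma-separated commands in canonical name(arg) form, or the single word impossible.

rotate(1, -90)

start: config: θ0=0°, θ1=270°
step 1 (rotate(1, -90)): config: θ0=0°, θ1=180°
no rival 1-sequence matches.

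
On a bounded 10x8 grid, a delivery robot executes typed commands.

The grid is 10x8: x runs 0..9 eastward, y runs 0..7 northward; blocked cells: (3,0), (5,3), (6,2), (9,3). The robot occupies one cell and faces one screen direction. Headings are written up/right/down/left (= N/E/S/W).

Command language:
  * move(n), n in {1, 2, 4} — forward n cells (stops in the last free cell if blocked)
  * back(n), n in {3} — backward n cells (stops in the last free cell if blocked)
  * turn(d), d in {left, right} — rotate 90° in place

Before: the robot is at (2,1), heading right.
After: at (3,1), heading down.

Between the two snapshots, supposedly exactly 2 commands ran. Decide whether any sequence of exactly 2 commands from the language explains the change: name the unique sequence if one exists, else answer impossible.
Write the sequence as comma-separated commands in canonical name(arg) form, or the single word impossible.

key: running turn(right) before move(1) would end elsewhere — order is forced
t0: at (2,1), heading right
[1] after move(1): at (3,1), heading right
[2] after turn(right): at (3,1), heading down
uniquely the one of 36 2-step routes that fits.

move(1), turn(right)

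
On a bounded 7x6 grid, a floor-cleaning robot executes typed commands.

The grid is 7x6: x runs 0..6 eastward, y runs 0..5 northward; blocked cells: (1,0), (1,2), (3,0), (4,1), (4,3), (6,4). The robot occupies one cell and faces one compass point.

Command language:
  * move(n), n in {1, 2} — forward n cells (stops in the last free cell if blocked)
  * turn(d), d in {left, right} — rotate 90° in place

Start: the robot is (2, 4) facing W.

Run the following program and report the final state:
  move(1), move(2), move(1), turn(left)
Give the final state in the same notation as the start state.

(0, 4) facing S

t0: (2, 4) facing W
step 1 (move(1)): (1, 4) facing W
step 2 (move(2)): (0, 4) facing W
step 3 (move(1)): (0, 4) facing W
step 4 (turn(left)): (0, 4) facing S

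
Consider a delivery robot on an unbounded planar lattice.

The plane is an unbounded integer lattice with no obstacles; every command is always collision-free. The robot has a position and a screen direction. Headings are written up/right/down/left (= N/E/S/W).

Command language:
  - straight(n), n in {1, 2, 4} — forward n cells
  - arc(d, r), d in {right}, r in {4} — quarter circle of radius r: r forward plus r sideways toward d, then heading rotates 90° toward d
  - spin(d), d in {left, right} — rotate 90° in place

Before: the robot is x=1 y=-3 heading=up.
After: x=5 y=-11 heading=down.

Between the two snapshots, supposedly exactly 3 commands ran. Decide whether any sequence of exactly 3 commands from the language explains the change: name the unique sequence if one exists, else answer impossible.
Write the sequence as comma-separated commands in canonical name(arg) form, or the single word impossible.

spin(right), arc(right, 4), straight(4)

key: running straight(4) before spin(right) would end elsewhere — order is forced
start: x=1 y=-3 heading=up
t=1 spin(right) ⇒ x=1 y=-3 heading=right
t=2 arc(right, 4) ⇒ x=5 y=-7 heading=down
t=3 straight(4) ⇒ x=5 y=-11 heading=down
no rival 3-sequence matches.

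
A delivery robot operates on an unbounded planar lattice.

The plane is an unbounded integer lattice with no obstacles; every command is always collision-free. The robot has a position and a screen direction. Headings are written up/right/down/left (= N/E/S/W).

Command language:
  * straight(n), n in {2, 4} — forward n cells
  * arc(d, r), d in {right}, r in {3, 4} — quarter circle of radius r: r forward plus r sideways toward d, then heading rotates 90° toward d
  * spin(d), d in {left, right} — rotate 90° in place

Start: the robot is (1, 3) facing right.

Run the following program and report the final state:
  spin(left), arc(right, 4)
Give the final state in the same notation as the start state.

(5, 7) facing right

begin: (1, 3) facing right
[1] after spin(left): (1, 3) facing up
[2] after arc(right, 4): (5, 7) facing right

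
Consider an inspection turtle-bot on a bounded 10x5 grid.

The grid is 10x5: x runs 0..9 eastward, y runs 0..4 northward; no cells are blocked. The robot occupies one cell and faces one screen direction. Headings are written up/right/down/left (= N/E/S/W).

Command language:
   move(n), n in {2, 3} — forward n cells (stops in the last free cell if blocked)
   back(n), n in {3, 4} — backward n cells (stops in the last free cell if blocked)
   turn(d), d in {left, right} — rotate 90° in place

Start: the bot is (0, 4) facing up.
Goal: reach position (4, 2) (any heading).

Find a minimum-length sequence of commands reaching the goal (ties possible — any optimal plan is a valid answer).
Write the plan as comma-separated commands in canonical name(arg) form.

turn(left), back(4), turn(left), move(2)

initial: (0, 4) facing up
step 1 (turn(left)): (0, 4) facing left
step 2 (back(4)): (4, 4) facing left
step 3 (turn(left)): (4, 4) facing down
step 4 (move(2)): (4, 2) facing down
minimal: 4 command(s), checked below 4.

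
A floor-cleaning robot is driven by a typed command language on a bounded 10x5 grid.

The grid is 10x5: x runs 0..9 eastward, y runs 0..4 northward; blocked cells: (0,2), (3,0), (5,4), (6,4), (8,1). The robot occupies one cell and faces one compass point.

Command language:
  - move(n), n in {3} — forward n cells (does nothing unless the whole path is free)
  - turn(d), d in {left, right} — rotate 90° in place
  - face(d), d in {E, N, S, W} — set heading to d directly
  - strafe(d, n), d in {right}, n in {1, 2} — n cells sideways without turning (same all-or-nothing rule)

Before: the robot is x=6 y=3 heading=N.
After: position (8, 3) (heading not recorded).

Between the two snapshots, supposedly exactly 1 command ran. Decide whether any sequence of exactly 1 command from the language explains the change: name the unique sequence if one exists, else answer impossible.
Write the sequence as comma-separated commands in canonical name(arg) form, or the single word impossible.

strafe(right, 2)

t0: x=6 y=3 heading=N
[1] after strafe(right, 2): x=8 y=3 heading=N
uniquely the one of 9 1-step routes that fits.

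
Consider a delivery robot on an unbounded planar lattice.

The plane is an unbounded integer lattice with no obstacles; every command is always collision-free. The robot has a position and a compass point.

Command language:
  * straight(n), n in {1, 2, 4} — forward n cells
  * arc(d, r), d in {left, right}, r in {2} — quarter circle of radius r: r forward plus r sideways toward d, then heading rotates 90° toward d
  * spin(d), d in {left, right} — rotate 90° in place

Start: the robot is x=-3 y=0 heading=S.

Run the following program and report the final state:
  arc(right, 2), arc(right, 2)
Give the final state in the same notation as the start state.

x=-7 y=0 heading=N

start: x=-3 y=0 heading=S
t=1 arc(right, 2) ⇒ x=-5 y=-2 heading=W
t=2 arc(right, 2) ⇒ x=-7 y=0 heading=N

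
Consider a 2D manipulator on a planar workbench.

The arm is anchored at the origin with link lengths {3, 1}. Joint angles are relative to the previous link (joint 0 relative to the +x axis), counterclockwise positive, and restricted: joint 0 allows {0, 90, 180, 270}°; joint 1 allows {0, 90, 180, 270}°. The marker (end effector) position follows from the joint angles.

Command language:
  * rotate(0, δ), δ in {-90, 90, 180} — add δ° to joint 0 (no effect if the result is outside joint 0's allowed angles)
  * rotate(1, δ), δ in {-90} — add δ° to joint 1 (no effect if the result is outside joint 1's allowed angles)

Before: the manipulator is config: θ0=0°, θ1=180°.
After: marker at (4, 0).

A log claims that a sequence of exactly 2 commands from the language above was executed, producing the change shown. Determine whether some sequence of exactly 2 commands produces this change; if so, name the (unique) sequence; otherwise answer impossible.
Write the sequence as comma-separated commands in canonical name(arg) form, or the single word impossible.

from: config: θ0=0°, θ1=180°
step 1 (rotate(1, -90)): config: θ0=0°, θ1=90°
step 2 (rotate(1, -90)): config: θ0=0°, θ1=0°
no other 2-command option fits: unique.

rotate(1, -90), rotate(1, -90)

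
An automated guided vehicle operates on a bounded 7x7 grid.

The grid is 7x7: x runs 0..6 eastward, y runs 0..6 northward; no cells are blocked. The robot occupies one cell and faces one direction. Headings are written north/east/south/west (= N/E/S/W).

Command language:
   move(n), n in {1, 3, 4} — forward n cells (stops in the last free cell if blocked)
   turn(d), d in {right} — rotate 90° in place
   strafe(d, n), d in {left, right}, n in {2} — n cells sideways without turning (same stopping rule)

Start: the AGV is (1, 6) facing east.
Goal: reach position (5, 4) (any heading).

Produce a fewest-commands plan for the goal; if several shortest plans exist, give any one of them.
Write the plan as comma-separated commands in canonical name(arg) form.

t0: (1, 6) facing east
step 1 (move(4)): (5, 6) facing east
step 2 (strafe(right, 2)): (5, 4) facing east
shorter routes all fall short; 2 is best.

move(4), strafe(right, 2)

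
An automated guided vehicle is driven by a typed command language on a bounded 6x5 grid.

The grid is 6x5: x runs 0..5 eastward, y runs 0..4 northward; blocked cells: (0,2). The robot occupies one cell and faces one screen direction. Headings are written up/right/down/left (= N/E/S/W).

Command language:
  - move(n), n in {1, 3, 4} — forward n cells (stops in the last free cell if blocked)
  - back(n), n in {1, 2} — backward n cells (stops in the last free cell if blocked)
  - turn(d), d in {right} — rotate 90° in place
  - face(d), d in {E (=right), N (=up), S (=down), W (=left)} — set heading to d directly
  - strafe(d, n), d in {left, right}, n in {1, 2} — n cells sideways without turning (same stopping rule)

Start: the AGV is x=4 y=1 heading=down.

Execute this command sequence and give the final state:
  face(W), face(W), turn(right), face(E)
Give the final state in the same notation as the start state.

from: x=4 y=1 heading=down
t=1 face(W) ⇒ x=4 y=1 heading=left
t=2 face(W) ⇒ x=4 y=1 heading=left
t=3 turn(right) ⇒ x=4 y=1 heading=up
t=4 face(E) ⇒ x=4 y=1 heading=right

x=4 y=1 heading=right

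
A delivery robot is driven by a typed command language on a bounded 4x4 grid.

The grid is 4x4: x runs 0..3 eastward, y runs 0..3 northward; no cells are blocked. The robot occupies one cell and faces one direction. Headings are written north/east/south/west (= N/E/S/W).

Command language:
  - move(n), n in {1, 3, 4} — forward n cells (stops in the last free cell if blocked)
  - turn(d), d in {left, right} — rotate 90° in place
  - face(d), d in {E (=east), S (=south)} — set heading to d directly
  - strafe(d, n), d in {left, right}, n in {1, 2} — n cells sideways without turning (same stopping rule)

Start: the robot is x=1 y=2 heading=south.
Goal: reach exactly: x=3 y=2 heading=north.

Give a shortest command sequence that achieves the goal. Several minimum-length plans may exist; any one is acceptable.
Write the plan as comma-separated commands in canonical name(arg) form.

turn(right), turn(right), strafe(right, 2)

from: x=1 y=2 heading=south
[1] after turn(right): x=1 y=2 heading=west
[2] after turn(right): x=1 y=2 heading=north
[3] after strafe(right, 2): x=3 y=2 heading=north
nothing shorter than 3 reaches the goal.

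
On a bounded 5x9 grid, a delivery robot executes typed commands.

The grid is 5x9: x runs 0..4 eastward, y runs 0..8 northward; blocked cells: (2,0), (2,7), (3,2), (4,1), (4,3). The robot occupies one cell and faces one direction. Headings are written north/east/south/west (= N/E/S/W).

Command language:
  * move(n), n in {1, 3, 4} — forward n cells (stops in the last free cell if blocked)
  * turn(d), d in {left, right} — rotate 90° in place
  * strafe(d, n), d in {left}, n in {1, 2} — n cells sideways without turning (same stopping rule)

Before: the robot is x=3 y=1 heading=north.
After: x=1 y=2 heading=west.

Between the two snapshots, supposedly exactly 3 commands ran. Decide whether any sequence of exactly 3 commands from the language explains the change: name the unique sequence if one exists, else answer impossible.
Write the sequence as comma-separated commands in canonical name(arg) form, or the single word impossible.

strafe(left, 2), move(1), turn(left)

key: cell and facing (now W) both changed — the 3 commands mix motion and turning
initial: x=3 y=1 heading=north
step 1 (strafe(left, 2)): x=1 y=1 heading=north
step 2 (move(1)): x=1 y=2 heading=north
step 3 (turn(left)): x=1 y=2 heading=west
uniquely the one of 343 3-step routes that fits.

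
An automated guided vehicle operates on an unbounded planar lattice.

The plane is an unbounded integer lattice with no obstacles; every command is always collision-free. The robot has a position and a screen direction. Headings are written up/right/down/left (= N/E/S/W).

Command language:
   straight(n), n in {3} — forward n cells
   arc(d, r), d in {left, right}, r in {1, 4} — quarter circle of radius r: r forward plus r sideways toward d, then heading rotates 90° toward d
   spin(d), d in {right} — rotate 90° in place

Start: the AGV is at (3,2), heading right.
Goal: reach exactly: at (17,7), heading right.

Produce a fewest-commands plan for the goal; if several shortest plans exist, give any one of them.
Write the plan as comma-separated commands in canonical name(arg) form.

straight(3), straight(3), straight(3), arc(left, 1), arc(right, 4)

from: at (3,2), heading right
t=1 straight(3) ⇒ at (6,2), heading right
t=2 straight(3) ⇒ at (9,2), heading right
t=3 straight(3) ⇒ at (12,2), heading right
t=4 arc(left, 1) ⇒ at (13,3), heading up
t=5 arc(right, 4) ⇒ at (17,7), heading right
nothing shorter than 5 reaches the goal.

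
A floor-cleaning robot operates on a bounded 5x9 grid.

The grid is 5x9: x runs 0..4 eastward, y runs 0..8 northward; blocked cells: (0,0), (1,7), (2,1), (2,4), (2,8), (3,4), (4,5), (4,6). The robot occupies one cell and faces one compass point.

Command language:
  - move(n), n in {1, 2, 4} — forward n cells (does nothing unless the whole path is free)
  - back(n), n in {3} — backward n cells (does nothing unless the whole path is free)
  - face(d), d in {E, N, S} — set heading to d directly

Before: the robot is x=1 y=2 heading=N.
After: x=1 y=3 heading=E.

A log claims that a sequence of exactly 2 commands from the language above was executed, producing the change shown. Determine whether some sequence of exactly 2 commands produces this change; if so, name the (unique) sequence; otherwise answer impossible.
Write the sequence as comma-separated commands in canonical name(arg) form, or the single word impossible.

key: order matters: swapping move(1) and face(E) lands elsewhere
start: x=1 y=2 heading=N
[1] after move(1): x=1 y=3 heading=N
[2] after face(E): x=1 y=3 heading=E
uniquely the one of 49 2-step routes that fits.

move(1), face(E)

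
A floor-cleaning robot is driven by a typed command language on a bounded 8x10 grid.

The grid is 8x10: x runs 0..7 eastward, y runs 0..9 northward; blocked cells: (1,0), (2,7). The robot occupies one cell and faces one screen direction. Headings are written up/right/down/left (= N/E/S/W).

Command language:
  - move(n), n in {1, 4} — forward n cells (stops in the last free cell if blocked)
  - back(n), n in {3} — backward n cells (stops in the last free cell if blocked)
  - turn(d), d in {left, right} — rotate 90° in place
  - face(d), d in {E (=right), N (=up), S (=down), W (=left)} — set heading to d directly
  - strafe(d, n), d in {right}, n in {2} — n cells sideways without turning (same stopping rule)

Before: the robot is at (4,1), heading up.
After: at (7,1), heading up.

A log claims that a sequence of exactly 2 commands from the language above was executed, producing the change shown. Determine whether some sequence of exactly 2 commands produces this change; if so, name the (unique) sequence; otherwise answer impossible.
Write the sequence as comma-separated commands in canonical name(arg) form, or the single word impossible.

key: the second strafe(right, 2) runs into the grid edge before its full distance
begin: at (4,1), heading up
step 1 (strafe(right, 2)): at (6,1), heading up
step 2 (strafe(right, 2)): at (7,1), heading up
no rival 2-sequence matches.

strafe(right, 2), strafe(right, 2)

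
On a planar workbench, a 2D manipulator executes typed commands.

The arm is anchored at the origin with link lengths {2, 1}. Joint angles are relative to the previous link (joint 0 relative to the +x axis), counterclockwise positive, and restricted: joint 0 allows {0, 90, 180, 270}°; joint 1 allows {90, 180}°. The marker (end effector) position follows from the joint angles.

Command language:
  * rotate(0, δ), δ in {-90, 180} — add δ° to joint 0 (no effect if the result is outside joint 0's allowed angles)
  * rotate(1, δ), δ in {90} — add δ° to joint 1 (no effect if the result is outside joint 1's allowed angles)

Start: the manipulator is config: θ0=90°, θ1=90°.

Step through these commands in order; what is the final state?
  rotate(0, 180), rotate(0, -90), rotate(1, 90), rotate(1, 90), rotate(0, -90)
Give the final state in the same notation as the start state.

t0: config: θ0=90°, θ1=90°
t=1 rotate(0, 180) ⇒ config: θ0=270°, θ1=90°
t=2 rotate(0, -90) ⇒ config: θ0=180°, θ1=90°
t=3 rotate(1, 90) ⇒ config: θ0=180°, θ1=180°
t=4 rotate(1, 90) ⇒ config: θ0=180°, θ1=180°
t=5 rotate(0, -90) ⇒ config: θ0=90°, θ1=180°

config: θ0=90°, θ1=180°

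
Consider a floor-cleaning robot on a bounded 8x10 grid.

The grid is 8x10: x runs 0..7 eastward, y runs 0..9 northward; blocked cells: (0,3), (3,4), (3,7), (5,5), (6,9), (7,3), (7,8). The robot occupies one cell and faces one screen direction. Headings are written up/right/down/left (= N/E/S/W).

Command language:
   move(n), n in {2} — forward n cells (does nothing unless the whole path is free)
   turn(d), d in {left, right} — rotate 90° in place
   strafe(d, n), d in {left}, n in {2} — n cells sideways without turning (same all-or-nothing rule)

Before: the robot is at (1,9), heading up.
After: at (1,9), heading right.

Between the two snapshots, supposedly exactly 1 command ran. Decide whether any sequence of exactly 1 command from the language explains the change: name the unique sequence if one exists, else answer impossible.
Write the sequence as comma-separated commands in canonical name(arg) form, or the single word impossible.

turn(right)

key: parked at (1,9) the whole time — nothing moves the robot
start: at (1,9), heading up
1. turn(right) → at (1,9), heading right
uniquely the one of 4 1-step routes that fits.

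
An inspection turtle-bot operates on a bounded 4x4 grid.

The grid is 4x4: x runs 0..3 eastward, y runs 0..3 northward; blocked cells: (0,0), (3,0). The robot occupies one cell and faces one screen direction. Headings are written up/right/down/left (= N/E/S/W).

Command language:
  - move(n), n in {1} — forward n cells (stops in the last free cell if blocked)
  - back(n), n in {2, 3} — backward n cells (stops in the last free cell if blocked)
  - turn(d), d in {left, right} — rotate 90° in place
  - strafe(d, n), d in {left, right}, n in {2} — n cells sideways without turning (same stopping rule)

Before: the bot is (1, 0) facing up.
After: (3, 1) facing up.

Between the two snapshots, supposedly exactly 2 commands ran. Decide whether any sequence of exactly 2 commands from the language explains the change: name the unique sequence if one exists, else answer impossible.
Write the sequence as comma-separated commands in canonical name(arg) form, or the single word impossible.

key: still facing N at the end — nothing in the sequence rotates
from: (1, 0) facing up
step 1 (move(1)): (1, 1) facing up
step 2 (strafe(right, 2)): (3, 1) facing up
uniquely the one of 49 2-step routes that fits.

move(1), strafe(right, 2)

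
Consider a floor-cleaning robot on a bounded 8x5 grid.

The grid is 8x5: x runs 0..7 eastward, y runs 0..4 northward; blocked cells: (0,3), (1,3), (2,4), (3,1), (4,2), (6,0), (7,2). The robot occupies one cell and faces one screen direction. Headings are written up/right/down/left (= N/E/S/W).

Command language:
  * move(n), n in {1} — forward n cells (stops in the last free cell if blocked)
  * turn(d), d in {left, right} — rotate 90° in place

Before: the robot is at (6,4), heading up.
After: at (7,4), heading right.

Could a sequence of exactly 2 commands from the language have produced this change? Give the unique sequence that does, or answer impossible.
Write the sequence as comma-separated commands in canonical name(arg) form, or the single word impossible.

key: running move(1) before turn(right) would end elsewhere — order is forced
from: at (6,4), heading up
[1] after turn(right): at (6,4), heading right
[2] after move(1): at (7,4), heading right
uniquely the one of 9 2-step routes that fits.

turn(right), move(1)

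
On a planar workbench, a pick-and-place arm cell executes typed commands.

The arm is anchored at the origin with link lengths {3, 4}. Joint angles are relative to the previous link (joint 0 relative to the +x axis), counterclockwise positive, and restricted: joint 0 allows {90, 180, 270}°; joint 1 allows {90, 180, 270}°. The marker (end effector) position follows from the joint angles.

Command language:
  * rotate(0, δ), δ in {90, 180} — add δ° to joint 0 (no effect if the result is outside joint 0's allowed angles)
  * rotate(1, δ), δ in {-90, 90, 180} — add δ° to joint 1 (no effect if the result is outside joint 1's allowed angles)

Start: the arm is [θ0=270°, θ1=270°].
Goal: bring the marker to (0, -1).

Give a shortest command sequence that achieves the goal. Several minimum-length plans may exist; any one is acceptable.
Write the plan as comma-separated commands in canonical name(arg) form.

rotate(0, 180), rotate(1, -90)

begin: [θ0=270°, θ1=270°]
t=1 rotate(0, 180) ⇒ [θ0=90°, θ1=270°]
t=2 rotate(1, -90) ⇒ [θ0=90°, θ1=180°]
nothing shorter than 2 reaches the goal.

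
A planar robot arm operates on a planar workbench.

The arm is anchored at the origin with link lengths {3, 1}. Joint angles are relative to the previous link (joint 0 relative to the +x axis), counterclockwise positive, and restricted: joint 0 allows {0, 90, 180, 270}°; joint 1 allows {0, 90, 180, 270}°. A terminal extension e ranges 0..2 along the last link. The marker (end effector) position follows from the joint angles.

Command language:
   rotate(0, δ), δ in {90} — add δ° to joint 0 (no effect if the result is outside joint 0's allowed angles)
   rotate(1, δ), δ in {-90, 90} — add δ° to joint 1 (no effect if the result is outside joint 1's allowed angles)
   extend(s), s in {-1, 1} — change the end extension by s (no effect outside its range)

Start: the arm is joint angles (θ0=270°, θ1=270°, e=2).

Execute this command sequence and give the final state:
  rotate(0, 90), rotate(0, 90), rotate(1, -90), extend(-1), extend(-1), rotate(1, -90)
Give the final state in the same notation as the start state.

joint angles (θ0=90°, θ1=90°, e=0)

initial: joint angles (θ0=270°, θ1=270°, e=2)
t=1 rotate(0, 90) ⇒ joint angles (θ0=0°, θ1=270°, e=2)
t=2 rotate(0, 90) ⇒ joint angles (θ0=90°, θ1=270°, e=2)
t=3 rotate(1, -90) ⇒ joint angles (θ0=90°, θ1=180°, e=2)
t=4 extend(-1) ⇒ joint angles (θ0=90°, θ1=180°, e=1)
t=5 extend(-1) ⇒ joint angles (θ0=90°, θ1=180°, e=0)
t=6 rotate(1, -90) ⇒ joint angles (θ0=90°, θ1=90°, e=0)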